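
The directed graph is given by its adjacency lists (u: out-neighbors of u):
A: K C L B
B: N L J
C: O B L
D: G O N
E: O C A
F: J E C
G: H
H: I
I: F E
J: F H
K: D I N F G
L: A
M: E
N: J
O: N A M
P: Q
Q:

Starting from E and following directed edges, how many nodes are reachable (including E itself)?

BFS from E visits: E, A, C, O, B, K, L, M, N, J, D, F, G, I, H
Reachable nodes: 15 of 17 total.

15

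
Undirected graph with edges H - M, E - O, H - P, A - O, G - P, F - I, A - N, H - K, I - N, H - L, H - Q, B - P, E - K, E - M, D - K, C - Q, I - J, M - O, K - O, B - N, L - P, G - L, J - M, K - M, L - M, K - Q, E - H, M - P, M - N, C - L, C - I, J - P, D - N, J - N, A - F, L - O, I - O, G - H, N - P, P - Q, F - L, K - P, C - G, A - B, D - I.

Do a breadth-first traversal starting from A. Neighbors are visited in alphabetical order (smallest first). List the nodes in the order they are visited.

A, B, F, N, O, P, I, L, D, J, M, E, K, G, H, Q, C

Visit A; enqueue B, F, N, O → queue [B, F, N, O]
Visit B; enqueue P → queue [F, N, O, P]
Visit F; enqueue I, L → queue [N, O, P, I, L]
Visit N; enqueue D, J, M → queue [O, P, I, L, D, J, M]
Visit O; enqueue E, K → queue [P, I, L, D, J, M, E, K]
Visit P; enqueue G, H, Q → queue [I, L, D, J, M, E, K, G, H, Q]
Visit I; enqueue C → queue [L, D, J, M, E, K, G, H, Q, C]
Visit L → queue [D, J, M, E, K, G, H, Q, C]
Visit D → queue [J, M, E, K, G, H, Q, C]
Visit J → queue [M, E, K, G, H, Q, C]
Visit M → queue [E, K, G, H, Q, C]
Visit E → queue [K, G, H, Q, C]
Visit K → queue [G, H, Q, C]
Visit G → queue [H, Q, C]
Visit H → queue [Q, C]
Visit Q → queue [C]
Visit C → queue []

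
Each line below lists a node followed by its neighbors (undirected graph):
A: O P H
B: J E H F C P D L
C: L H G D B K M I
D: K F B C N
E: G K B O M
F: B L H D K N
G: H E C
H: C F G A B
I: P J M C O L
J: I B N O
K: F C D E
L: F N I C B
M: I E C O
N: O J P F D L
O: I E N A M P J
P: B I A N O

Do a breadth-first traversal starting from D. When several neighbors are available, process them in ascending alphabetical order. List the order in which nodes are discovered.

D B C F K N E H J L P G I M O A

Visit D; enqueue B, C, F, K, N → queue [B, C, F, K, N]
Visit B; enqueue E, H, J, L, P → queue [C, F, K, N, E, H, J, L, P]
Visit C; enqueue G, I, M → queue [F, K, N, E, H, J, L, P, G, I, M]
Visit F → queue [K, N, E, H, J, L, P, G, I, M]
Visit K → queue [N, E, H, J, L, P, G, I, M]
Visit N; enqueue O → queue [E, H, J, L, P, G, I, M, O]
Visit E → queue [H, J, L, P, G, I, M, O]
Visit H; enqueue A → queue [J, L, P, G, I, M, O, A]
Visit J → queue [L, P, G, I, M, O, A]
Visit L → queue [P, G, I, M, O, A]
Visit P → queue [G, I, M, O, A]
Visit G → queue [I, M, O, A]
Visit I → queue [M, O, A]
Visit M → queue [O, A]
Visit O → queue [A]
Visit A → queue []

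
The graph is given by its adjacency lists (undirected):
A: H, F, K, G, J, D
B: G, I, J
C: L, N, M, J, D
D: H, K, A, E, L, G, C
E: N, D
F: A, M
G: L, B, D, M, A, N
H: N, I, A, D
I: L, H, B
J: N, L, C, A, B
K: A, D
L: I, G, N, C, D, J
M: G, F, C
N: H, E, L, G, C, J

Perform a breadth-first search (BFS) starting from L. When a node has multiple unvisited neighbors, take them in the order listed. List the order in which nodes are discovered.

L I G N C D J H B M A E K F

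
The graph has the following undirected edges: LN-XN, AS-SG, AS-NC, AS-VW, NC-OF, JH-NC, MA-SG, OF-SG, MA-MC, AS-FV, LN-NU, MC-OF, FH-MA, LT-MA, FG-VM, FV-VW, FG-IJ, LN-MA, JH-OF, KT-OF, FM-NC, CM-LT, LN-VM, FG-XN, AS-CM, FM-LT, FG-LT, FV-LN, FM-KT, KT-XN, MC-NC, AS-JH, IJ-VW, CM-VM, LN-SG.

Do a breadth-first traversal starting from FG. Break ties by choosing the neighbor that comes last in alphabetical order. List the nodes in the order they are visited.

FG, XN, VM, LT, IJ, LN, KT, CM, MA, FM, VW, SG, NU, FV, OF, AS, MC, FH, NC, JH

Visit FG; enqueue XN, VM, LT, IJ → queue [XN, VM, LT, IJ]
Visit XN; enqueue LN, KT → queue [VM, LT, IJ, LN, KT]
Visit VM; enqueue CM → queue [LT, IJ, LN, KT, CM]
Visit LT; enqueue MA, FM → queue [IJ, LN, KT, CM, MA, FM]
Visit IJ; enqueue VW → queue [LN, KT, CM, MA, FM, VW]
Visit LN; enqueue SG, NU, FV → queue [KT, CM, MA, FM, VW, SG, NU, FV]
Visit KT; enqueue OF → queue [CM, MA, FM, VW, SG, NU, FV, OF]
Visit CM; enqueue AS → queue [MA, FM, VW, SG, NU, FV, OF, AS]
Visit MA; enqueue MC, FH → queue [FM, VW, SG, NU, FV, OF, AS, MC, FH]
Visit FM; enqueue NC → queue [VW, SG, NU, FV, OF, AS, MC, FH, NC]
Visit VW → queue [SG, NU, FV, OF, AS, MC, FH, NC]
Visit SG → queue [NU, FV, OF, AS, MC, FH, NC]
Visit NU → queue [FV, OF, AS, MC, FH, NC]
Visit FV → queue [OF, AS, MC, FH, NC]
Visit OF; enqueue JH → queue [AS, MC, FH, NC, JH]
Visit AS → queue [MC, FH, NC, JH]
Visit MC → queue [FH, NC, JH]
Visit FH → queue [NC, JH]
Visit NC → queue [JH]
Visit JH → queue []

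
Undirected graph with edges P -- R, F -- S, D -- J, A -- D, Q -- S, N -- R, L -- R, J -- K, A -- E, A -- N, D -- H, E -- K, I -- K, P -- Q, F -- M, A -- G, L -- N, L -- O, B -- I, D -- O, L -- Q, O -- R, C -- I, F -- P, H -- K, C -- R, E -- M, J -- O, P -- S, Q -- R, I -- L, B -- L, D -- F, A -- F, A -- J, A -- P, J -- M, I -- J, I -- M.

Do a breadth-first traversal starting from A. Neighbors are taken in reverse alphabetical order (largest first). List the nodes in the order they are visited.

Visit A; enqueue P, N, J, G, F, E, D → queue [P, N, J, G, F, E, D]
Visit P; enqueue S, R, Q → queue [N, J, G, F, E, D, S, R, Q]
Visit N; enqueue L → queue [J, G, F, E, D, S, R, Q, L]
Visit J; enqueue O, M, K, I → queue [G, F, E, D, S, R, Q, L, O, M, K, I]
Visit G → queue [F, E, D, S, R, Q, L, O, M, K, I]
Visit F → queue [E, D, S, R, Q, L, O, M, K, I]
Visit E → queue [D, S, R, Q, L, O, M, K, I]
Visit D; enqueue H → queue [S, R, Q, L, O, M, K, I, H]
Visit S → queue [R, Q, L, O, M, K, I, H]
Visit R; enqueue C → queue [Q, L, O, M, K, I, H, C]
Visit Q → queue [L, O, M, K, I, H, C]
Visit L; enqueue B → queue [O, M, K, I, H, C, B]
Visit O → queue [M, K, I, H, C, B]
Visit M → queue [K, I, H, C, B]
Visit K → queue [I, H, C, B]
Visit I → queue [H, C, B]
Visit H → queue [C, B]
Visit C → queue [B]
Visit B → queue []

A, P, N, J, G, F, E, D, S, R, Q, L, O, M, K, I, H, C, B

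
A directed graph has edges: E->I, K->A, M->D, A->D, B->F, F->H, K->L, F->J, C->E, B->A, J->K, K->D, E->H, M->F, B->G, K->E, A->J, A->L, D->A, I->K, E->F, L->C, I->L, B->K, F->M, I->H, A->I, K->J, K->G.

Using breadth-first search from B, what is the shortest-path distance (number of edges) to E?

2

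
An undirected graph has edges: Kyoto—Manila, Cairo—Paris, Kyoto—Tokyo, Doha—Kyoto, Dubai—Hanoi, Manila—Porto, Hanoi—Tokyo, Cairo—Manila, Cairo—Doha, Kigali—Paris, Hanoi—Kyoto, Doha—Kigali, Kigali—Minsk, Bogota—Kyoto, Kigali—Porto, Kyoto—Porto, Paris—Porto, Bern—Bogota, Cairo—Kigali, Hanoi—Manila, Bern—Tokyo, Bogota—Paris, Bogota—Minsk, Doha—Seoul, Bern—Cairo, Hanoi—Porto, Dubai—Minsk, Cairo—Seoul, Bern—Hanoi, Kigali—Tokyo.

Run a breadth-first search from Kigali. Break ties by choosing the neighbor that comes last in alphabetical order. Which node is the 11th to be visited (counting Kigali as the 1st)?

Visit Kigali; enqueue Tokyo, Porto, Paris, Minsk, Doha, Cairo → queue [Tokyo, Porto, Paris, Minsk, Doha, Cairo]
Visit Tokyo; enqueue Kyoto, Hanoi, Bern → queue [Porto, Paris, Minsk, Doha, Cairo, Kyoto, Hanoi, Bern]
Visit Porto; enqueue Manila → queue [Paris, Minsk, Doha, Cairo, Kyoto, Hanoi, Bern, Manila]
Visit Paris; enqueue Bogota → queue [Minsk, Doha, Cairo, Kyoto, Hanoi, Bern, Manila, Bogota]
Visit Minsk; enqueue Dubai → queue [Doha, Cairo, Kyoto, Hanoi, Bern, Manila, Bogota, Dubai]
Visit Doha; enqueue Seoul → queue [Cairo, Kyoto, Hanoi, Bern, Manila, Bogota, Dubai, Seoul]
Visit Cairo → queue [Kyoto, Hanoi, Bern, Manila, Bogota, Dubai, Seoul]
Visit Kyoto → queue [Hanoi, Bern, Manila, Bogota, Dubai, Seoul]
Visit Hanoi → queue [Bern, Manila, Bogota, Dubai, Seoul]
Visit Bern → queue [Manila, Bogota, Dubai, Seoul]
Visit Manila → queue [Bogota, Dubai, Seoul]
Visit Bogota → queue [Dubai, Seoul]
Visit Dubai → queue [Seoul]
Visit Seoul → queue []

Visit order: Kigali, Tokyo, Porto, Paris, Minsk, Doha, Cairo, Kyoto, Hanoi, Bern, Manila, Bogota, Dubai, Seoul

Manila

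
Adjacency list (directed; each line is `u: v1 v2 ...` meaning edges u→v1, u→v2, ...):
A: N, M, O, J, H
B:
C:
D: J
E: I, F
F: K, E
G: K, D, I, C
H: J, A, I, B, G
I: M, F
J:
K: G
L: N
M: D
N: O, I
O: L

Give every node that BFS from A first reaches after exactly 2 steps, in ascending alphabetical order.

Level 0: A
Level 1: H, J, M, N, O
Level 2: B, D, G, I, L
Level 3: C, F, K
Level 4: E

B, D, G, I, L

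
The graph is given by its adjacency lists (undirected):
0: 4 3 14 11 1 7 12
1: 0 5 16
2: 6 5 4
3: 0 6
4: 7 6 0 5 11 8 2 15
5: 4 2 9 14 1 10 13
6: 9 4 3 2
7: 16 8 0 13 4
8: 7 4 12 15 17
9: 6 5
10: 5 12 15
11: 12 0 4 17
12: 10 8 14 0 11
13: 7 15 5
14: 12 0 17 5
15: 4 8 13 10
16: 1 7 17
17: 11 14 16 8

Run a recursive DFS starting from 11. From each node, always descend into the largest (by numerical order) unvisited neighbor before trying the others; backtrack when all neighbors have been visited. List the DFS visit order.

Visit 11
11 → 17
17 → 16
16 → 7
7 → 13
13 → 15
15 → 10
10 → 12
12 → 14
14 → 5
5 → 9
9 → 6
6 → 4
4 → 8
4 → 2
4 → 0
0 → 3
0 → 1

11 17 16 7 13 15 10 12 14 5 9 6 4 8 2 0 3 1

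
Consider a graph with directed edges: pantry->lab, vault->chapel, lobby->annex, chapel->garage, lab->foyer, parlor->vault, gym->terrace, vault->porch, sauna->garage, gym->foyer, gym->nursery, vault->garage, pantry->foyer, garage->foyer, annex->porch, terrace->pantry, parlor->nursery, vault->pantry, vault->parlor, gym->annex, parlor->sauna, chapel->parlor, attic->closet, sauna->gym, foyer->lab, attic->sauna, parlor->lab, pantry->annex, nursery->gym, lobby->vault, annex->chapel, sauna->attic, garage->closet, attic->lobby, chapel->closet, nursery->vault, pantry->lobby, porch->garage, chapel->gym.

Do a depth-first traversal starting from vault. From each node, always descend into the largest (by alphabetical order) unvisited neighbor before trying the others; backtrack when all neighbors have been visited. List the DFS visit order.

Visit vault
vault → porch
porch → garage
garage → foyer
foyer → lab
garage → closet
vault → parlor
parlor → sauna
sauna → gym
gym → terrace
terrace → pantry
pantry → lobby
lobby → annex
annex → chapel
gym → nursery
sauna → attic

vault, porch, garage, foyer, lab, closet, parlor, sauna, gym, terrace, pantry, lobby, annex, chapel, nursery, attic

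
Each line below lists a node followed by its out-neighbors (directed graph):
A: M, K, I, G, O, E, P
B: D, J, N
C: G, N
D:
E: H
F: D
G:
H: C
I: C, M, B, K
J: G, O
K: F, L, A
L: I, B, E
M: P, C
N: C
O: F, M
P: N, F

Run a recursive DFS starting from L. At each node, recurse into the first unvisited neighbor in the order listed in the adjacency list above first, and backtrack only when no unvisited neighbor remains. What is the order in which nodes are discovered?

Visit L
L → I
I → C
C → G
C → N
I → M
M → P
P → F
F → D
I → B
B → J
J → O
I → K
K → A
A → E
E → H

L -> I -> C -> G -> N -> M -> P -> F -> D -> B -> J -> O -> K -> A -> E -> H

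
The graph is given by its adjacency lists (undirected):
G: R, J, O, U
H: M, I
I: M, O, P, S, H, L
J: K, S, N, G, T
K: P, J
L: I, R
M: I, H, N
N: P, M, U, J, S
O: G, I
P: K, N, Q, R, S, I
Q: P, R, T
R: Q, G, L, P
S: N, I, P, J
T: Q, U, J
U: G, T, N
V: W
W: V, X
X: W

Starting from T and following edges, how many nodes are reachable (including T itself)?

BFS from T visits: T, Q, U, J, P, R, G, N, K, S, I, L, O, M, H
Reachable nodes: 15 of 18 total.

15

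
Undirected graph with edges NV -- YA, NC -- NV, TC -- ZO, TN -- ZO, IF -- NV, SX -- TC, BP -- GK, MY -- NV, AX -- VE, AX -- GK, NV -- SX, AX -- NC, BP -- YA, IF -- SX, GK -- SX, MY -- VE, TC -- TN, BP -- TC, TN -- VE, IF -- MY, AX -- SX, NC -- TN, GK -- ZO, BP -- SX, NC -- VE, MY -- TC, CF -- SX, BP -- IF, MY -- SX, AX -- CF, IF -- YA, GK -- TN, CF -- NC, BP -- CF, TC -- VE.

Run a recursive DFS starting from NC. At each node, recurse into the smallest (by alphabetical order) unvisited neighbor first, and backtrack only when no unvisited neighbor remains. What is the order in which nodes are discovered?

Visit NC
NC → AX
AX → CF
CF → BP
BP → GK
GK → SX
SX → IF
IF → MY
MY → NV
NV → YA
MY → TC
TC → TN
TN → VE
TN → ZO

NC AX CF BP GK SX IF MY NV YA TC TN VE ZO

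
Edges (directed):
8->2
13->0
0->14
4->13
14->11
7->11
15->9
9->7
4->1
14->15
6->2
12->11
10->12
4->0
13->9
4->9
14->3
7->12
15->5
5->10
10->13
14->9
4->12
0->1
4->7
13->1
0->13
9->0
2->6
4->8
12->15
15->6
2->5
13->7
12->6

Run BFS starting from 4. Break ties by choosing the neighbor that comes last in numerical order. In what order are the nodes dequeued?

4, 13, 12, 9, 8, 7, 1, 0, 15, 11, 6, 2, 14, 5, 3, 10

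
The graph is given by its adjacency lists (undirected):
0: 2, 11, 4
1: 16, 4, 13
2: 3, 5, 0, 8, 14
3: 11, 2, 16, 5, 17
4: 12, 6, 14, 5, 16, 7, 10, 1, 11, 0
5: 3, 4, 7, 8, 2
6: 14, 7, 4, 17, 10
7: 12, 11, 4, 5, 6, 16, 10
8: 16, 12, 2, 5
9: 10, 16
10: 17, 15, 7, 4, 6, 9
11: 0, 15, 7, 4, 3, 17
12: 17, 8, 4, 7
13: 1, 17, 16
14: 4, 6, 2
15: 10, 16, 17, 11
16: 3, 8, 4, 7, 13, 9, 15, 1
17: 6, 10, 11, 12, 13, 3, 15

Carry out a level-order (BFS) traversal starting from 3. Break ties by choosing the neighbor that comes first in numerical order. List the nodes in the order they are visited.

3, 2, 5, 11, 16, 17, 0, 8, 14, 4, 7, 15, 1, 9, 13, 6, 10, 12

Visit 3; enqueue 2, 5, 11, 16, 17 → queue [2, 5, 11, 16, 17]
Visit 2; enqueue 0, 8, 14 → queue [5, 11, 16, 17, 0, 8, 14]
Visit 5; enqueue 4, 7 → queue [11, 16, 17, 0, 8, 14, 4, 7]
Visit 11; enqueue 15 → queue [16, 17, 0, 8, 14, 4, 7, 15]
Visit 16; enqueue 1, 9, 13 → queue [17, 0, 8, 14, 4, 7, 15, 1, 9, 13]
Visit 17; enqueue 6, 10, 12 → queue [0, 8, 14, 4, 7, 15, 1, 9, 13, 6, 10, 12]
Visit 0 → queue [8, 14, 4, 7, 15, 1, 9, 13, 6, 10, 12]
Visit 8 → queue [14, 4, 7, 15, 1, 9, 13, 6, 10, 12]
Visit 14 → queue [4, 7, 15, 1, 9, 13, 6, 10, 12]
Visit 4 → queue [7, 15, 1, 9, 13, 6, 10, 12]
Visit 7 → queue [15, 1, 9, 13, 6, 10, 12]
Visit 15 → queue [1, 9, 13, 6, 10, 12]
Visit 1 → queue [9, 13, 6, 10, 12]
Visit 9 → queue [13, 6, 10, 12]
Visit 13 → queue [6, 10, 12]
Visit 6 → queue [10, 12]
Visit 10 → queue [12]
Visit 12 → queue []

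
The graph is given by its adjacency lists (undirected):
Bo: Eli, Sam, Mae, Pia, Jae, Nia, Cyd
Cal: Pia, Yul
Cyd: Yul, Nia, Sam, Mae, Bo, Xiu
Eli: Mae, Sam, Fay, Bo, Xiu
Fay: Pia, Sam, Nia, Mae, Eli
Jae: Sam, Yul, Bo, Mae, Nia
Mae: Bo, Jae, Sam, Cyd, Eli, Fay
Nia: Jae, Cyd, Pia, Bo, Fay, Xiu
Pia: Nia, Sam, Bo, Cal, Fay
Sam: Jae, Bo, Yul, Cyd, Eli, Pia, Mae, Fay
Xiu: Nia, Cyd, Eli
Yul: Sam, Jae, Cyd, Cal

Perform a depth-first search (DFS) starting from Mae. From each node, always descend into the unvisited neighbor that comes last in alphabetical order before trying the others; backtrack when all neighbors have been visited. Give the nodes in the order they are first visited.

Mae → Sam → Yul → Jae → Nia → Xiu → Eli → Fay → Pia → Cal → Bo → Cyd

Visit Mae
Mae → Sam
Sam → Yul
Yul → Jae
Jae → Nia
Nia → Xiu
Xiu → Eli
Eli → Fay
Fay → Pia
Pia → Cal
Pia → Bo
Bo → Cyd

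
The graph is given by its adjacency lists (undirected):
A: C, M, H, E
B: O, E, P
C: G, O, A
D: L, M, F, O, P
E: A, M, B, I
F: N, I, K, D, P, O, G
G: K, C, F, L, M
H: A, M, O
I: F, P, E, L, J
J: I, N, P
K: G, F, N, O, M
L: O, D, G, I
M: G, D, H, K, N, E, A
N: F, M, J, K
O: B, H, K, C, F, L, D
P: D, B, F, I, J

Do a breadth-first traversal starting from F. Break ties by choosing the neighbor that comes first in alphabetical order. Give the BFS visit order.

Visit F; enqueue D, G, I, K, N, O, P → queue [D, G, I, K, N, O, P]
Visit D; enqueue L, M → queue [G, I, K, N, O, P, L, M]
Visit G; enqueue C → queue [I, K, N, O, P, L, M, C]
Visit I; enqueue E, J → queue [K, N, O, P, L, M, C, E, J]
Visit K → queue [N, O, P, L, M, C, E, J]
Visit N → queue [O, P, L, M, C, E, J]
Visit O; enqueue B, H → queue [P, L, M, C, E, J, B, H]
Visit P → queue [L, M, C, E, J, B, H]
Visit L → queue [M, C, E, J, B, H]
Visit M; enqueue A → queue [C, E, J, B, H, A]
Visit C → queue [E, J, B, H, A]
Visit E → queue [J, B, H, A]
Visit J → queue [B, H, A]
Visit B → queue [H, A]
Visit H → queue [A]
Visit A → queue []

F → D → G → I → K → N → O → P → L → M → C → E → J → B → H → A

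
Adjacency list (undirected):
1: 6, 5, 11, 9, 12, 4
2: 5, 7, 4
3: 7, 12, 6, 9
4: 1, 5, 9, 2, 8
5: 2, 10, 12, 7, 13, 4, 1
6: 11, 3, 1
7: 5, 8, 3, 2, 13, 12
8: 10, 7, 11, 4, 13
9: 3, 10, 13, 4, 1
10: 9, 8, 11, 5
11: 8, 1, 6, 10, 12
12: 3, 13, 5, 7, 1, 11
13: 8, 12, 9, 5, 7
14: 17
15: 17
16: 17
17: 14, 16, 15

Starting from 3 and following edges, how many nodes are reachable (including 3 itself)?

13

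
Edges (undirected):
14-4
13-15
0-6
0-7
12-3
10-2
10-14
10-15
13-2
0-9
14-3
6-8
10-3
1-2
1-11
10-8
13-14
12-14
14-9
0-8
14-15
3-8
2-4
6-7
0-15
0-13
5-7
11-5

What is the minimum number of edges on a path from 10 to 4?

2

Level 0: 10
Level 1: 2, 3, 8, 14, 15
Level 2: 0, 1, 4, 6, 9, 12, 13
Level 3: 7, 11
Level 4: 5
4 first appears at level 2.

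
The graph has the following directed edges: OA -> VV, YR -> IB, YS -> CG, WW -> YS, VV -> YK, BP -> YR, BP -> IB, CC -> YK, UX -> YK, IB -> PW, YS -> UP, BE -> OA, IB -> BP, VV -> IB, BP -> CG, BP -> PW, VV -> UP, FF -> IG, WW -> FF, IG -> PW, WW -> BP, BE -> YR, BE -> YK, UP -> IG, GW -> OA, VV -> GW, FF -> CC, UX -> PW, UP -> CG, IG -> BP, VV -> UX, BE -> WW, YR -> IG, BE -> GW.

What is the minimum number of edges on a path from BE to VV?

2

Level 0: BE
Level 1: GW, OA, WW, YK, YR
Level 2: BP, FF, IB, IG, VV, YS
Level 3: CC, CG, PW, UP, UX
VV first appears at level 2.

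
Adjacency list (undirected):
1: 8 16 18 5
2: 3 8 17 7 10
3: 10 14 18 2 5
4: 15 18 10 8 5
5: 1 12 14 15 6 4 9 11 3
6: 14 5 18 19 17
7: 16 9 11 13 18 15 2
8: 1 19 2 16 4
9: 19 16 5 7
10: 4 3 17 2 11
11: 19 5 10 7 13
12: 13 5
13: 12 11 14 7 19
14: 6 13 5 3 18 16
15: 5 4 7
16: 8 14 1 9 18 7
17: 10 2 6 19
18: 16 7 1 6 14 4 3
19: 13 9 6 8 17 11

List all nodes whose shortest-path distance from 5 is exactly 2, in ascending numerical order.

Level 0: 5
Level 1: 1, 3, 4, 6, 9, 11, 12, 14, 15
Level 2: 2, 7, 8, 10, 13, 16, 17, 18, 19

2, 7, 8, 10, 13, 16, 17, 18, 19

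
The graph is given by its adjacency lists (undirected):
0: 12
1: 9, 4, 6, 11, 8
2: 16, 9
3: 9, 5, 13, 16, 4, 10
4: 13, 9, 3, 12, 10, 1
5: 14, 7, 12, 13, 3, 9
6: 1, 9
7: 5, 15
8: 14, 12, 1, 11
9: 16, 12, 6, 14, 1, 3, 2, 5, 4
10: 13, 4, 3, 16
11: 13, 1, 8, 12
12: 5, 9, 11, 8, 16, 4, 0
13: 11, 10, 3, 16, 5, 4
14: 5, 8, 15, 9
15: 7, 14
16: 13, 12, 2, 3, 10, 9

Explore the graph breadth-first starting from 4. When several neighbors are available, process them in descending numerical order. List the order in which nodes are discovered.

4 -> 13 -> 12 -> 10 -> 9 -> 3 -> 1 -> 16 -> 11 -> 5 -> 8 -> 0 -> 14 -> 6 -> 2 -> 7 -> 15

Visit 4; enqueue 13, 12, 10, 9, 3, 1 → queue [13, 12, 10, 9, 3, 1]
Visit 13; enqueue 16, 11, 5 → queue [12, 10, 9, 3, 1, 16, 11, 5]
Visit 12; enqueue 8, 0 → queue [10, 9, 3, 1, 16, 11, 5, 8, 0]
Visit 10 → queue [9, 3, 1, 16, 11, 5, 8, 0]
Visit 9; enqueue 14, 6, 2 → queue [3, 1, 16, 11, 5, 8, 0, 14, 6, 2]
Visit 3 → queue [1, 16, 11, 5, 8, 0, 14, 6, 2]
Visit 1 → queue [16, 11, 5, 8, 0, 14, 6, 2]
Visit 16 → queue [11, 5, 8, 0, 14, 6, 2]
Visit 11 → queue [5, 8, 0, 14, 6, 2]
Visit 5; enqueue 7 → queue [8, 0, 14, 6, 2, 7]
Visit 8 → queue [0, 14, 6, 2, 7]
Visit 0 → queue [14, 6, 2, 7]
Visit 14; enqueue 15 → queue [6, 2, 7, 15]
Visit 6 → queue [2, 7, 15]
Visit 2 → queue [7, 15]
Visit 7 → queue [15]
Visit 15 → queue []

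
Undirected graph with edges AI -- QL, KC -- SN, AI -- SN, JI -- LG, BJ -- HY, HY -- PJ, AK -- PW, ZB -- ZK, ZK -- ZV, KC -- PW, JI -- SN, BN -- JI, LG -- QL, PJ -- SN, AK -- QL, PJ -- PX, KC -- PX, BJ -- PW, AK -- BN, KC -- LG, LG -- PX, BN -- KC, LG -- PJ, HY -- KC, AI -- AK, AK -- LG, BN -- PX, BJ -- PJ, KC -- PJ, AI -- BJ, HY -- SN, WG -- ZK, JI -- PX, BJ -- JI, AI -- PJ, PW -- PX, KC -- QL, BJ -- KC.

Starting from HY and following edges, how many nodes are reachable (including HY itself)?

13

BFS from HY visits: HY, SN, PJ, KC, BJ, JI, AI, PX, LG, QL, PW, BN, AK
Reachable nodes: 13 of 17 total.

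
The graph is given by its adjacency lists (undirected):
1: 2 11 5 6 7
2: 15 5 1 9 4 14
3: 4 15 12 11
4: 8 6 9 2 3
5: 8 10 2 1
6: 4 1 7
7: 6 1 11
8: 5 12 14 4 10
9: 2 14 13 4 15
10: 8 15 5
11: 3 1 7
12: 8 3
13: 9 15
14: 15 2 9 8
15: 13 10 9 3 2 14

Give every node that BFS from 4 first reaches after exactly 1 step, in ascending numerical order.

2, 3, 6, 8, 9

Level 0: 4
Level 1: 2, 3, 6, 8, 9
Level 2: 1, 5, 7, 10, 11, 12, 13, 14, 15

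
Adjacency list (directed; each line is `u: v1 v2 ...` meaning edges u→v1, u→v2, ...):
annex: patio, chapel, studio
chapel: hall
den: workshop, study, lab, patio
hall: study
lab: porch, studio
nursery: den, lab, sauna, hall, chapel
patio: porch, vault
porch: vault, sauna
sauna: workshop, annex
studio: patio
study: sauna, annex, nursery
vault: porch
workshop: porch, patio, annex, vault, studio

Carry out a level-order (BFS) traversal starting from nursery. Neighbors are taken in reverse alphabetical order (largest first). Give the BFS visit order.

Visit nursery; enqueue sauna, lab, hall, den, chapel → queue [sauna, lab, hall, den, chapel]
Visit sauna; enqueue workshop, annex → queue [lab, hall, den, chapel, workshop, annex]
Visit lab; enqueue studio, porch → queue [hall, den, chapel, workshop, annex, studio, porch]
Visit hall; enqueue study → queue [den, chapel, workshop, annex, studio, porch, study]
Visit den; enqueue patio → queue [chapel, workshop, annex, studio, porch, study, patio]
Visit chapel → queue [workshop, annex, studio, porch, study, patio]
Visit workshop; enqueue vault → queue [annex, studio, porch, study, patio, vault]
Visit annex → queue [studio, porch, study, patio, vault]
Visit studio → queue [porch, study, patio, vault]
Visit porch → queue [study, patio, vault]
Visit study → queue [patio, vault]
Visit patio → queue [vault]
Visit vault → queue []

nursery → sauna → lab → hall → den → chapel → workshop → annex → studio → porch → study → patio → vault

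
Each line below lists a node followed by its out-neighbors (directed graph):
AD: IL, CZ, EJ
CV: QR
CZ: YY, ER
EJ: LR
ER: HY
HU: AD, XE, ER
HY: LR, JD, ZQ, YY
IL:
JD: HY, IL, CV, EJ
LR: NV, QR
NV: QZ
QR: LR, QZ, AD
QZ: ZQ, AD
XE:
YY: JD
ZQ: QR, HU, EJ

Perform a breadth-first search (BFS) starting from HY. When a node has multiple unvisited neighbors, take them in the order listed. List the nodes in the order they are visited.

Visit HY; enqueue LR, JD, ZQ, YY → queue [LR, JD, ZQ, YY]
Visit LR; enqueue NV, QR → queue [JD, ZQ, YY, NV, QR]
Visit JD; enqueue IL, CV, EJ → queue [ZQ, YY, NV, QR, IL, CV, EJ]
Visit ZQ; enqueue HU → queue [YY, NV, QR, IL, CV, EJ, HU]
Visit YY → queue [NV, QR, IL, CV, EJ, HU]
Visit NV; enqueue QZ → queue [QR, IL, CV, EJ, HU, QZ]
Visit QR; enqueue AD → queue [IL, CV, EJ, HU, QZ, AD]
Visit IL → queue [CV, EJ, HU, QZ, AD]
Visit CV → queue [EJ, HU, QZ, AD]
Visit EJ → queue [HU, QZ, AD]
Visit HU; enqueue XE, ER → queue [QZ, AD, XE, ER]
Visit QZ → queue [AD, XE, ER]
Visit AD; enqueue CZ → queue [XE, ER, CZ]
Visit XE → queue [ER, CZ]
Visit ER → queue [CZ]
Visit CZ → queue []

HY LR JD ZQ YY NV QR IL CV EJ HU QZ AD XE ER CZ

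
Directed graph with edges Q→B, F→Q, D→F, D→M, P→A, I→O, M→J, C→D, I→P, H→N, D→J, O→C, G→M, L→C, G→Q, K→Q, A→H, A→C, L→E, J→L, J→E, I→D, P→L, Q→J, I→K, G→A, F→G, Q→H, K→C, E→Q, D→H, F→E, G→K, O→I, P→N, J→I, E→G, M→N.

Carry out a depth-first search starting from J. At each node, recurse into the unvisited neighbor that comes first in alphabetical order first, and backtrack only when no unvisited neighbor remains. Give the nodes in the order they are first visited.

J E G A C D F Q B H N M K I O P L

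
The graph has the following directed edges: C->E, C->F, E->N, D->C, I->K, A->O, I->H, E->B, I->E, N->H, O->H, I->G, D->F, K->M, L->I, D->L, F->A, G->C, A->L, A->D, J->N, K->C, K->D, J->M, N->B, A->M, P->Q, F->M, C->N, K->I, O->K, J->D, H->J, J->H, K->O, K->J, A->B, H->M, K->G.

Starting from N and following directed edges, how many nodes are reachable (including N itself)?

15

BFS from N visits: N, B, H, J, M, D, C, F, L, E, A, I, O, G, K
Reachable nodes: 15 of 17 total.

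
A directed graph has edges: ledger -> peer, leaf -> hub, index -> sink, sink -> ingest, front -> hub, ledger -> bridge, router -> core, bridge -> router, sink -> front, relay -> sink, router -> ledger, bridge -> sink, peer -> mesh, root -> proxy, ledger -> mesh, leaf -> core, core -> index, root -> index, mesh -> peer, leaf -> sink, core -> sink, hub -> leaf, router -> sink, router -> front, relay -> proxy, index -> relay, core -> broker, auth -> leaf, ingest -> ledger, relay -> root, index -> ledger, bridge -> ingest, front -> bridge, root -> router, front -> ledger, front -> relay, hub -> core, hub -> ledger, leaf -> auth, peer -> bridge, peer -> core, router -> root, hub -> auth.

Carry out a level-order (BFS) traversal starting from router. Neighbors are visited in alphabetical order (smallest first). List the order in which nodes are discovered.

router core front ledger root sink broker index bridge hub relay mesh peer proxy ingest auth leaf

Visit router; enqueue core, front, ledger, root, sink → queue [core, front, ledger, root, sink]
Visit core; enqueue broker, index → queue [front, ledger, root, sink, broker, index]
Visit front; enqueue bridge, hub, relay → queue [ledger, root, sink, broker, index, bridge, hub, relay]
Visit ledger; enqueue mesh, peer → queue [root, sink, broker, index, bridge, hub, relay, mesh, peer]
Visit root; enqueue proxy → queue [sink, broker, index, bridge, hub, relay, mesh, peer, proxy]
Visit sink; enqueue ingest → queue [broker, index, bridge, hub, relay, mesh, peer, proxy, ingest]
Visit broker → queue [index, bridge, hub, relay, mesh, peer, proxy, ingest]
Visit index → queue [bridge, hub, relay, mesh, peer, proxy, ingest]
Visit bridge → queue [hub, relay, mesh, peer, proxy, ingest]
Visit hub; enqueue auth, leaf → queue [relay, mesh, peer, proxy, ingest, auth, leaf]
Visit relay → queue [mesh, peer, proxy, ingest, auth, leaf]
Visit mesh → queue [peer, proxy, ingest, auth, leaf]
Visit peer → queue [proxy, ingest, auth, leaf]
Visit proxy → queue [ingest, auth, leaf]
Visit ingest → queue [auth, leaf]
Visit auth → queue [leaf]
Visit leaf → queue []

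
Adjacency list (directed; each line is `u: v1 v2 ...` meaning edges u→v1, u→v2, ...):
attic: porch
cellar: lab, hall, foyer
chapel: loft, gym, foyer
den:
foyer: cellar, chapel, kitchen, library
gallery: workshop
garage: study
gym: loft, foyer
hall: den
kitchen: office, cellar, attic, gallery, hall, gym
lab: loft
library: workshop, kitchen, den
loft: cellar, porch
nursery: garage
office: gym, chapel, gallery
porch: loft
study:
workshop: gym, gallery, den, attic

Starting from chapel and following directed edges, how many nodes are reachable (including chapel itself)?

BFS from chapel visits: chapel, loft, gym, foyer, cellar, porch, kitchen, library, lab, hall, office, attic, gallery, workshop, den
Reachable nodes: 15 of 18 total.

15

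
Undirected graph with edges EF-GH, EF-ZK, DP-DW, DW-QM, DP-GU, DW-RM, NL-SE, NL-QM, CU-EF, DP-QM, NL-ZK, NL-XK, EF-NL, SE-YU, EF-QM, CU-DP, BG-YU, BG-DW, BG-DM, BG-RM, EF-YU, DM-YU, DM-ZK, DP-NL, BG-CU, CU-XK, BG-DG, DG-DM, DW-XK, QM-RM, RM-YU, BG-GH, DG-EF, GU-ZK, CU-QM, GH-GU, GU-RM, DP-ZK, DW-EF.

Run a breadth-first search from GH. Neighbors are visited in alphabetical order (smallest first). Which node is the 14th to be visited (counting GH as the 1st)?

DP

Visit GH; enqueue BG, EF, GU → queue [BG, EF, GU]
Visit BG; enqueue CU, DG, DM, DW, RM, YU → queue [EF, GU, CU, DG, DM, DW, RM, YU]
Visit EF; enqueue NL, QM, ZK → queue [GU, CU, DG, DM, DW, RM, YU, NL, QM, ZK]
Visit GU; enqueue DP → queue [CU, DG, DM, DW, RM, YU, NL, QM, ZK, DP]
Visit CU; enqueue XK → queue [DG, DM, DW, RM, YU, NL, QM, ZK, DP, XK]
Visit DG → queue [DM, DW, RM, YU, NL, QM, ZK, DP, XK]
Visit DM → queue [DW, RM, YU, NL, QM, ZK, DP, XK]
Visit DW → queue [RM, YU, NL, QM, ZK, DP, XK]
Visit RM → queue [YU, NL, QM, ZK, DP, XK]
Visit YU; enqueue SE → queue [NL, QM, ZK, DP, XK, SE]
Visit NL → queue [QM, ZK, DP, XK, SE]
Visit QM → queue [ZK, DP, XK, SE]
Visit ZK → queue [DP, XK, SE]
Visit DP → queue [XK, SE]
Visit XK → queue [SE]
Visit SE → queue []

Visit order: GH, BG, EF, GU, CU, DG, DM, DW, RM, YU, NL, QM, ZK, DP, XK, SE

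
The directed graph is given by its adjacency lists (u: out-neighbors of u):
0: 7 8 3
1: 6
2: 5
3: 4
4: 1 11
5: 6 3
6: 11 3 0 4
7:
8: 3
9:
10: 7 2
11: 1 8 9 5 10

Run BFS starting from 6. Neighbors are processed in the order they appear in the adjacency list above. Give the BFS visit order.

6, 11, 3, 0, 4, 1, 8, 9, 5, 10, 7, 2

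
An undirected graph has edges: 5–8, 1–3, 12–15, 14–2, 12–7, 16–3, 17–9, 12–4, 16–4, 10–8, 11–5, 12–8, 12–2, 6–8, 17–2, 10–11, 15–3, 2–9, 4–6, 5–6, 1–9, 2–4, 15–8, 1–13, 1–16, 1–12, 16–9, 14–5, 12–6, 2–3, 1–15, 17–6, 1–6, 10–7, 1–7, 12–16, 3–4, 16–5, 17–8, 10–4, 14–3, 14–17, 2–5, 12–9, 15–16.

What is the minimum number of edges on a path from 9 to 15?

2

Level 0: 9
Level 1: 1, 2, 12, 16, 17
Level 2: 3, 4, 5, 6, 7, 8, 13, 14, 15
Level 3: 10, 11
15 first appears at level 2.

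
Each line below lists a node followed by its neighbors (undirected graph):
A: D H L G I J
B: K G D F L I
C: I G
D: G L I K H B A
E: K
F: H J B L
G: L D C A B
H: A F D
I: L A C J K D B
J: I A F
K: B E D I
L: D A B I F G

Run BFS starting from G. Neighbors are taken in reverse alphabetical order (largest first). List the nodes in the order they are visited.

G L D C B A I F K H J E

Visit G; enqueue L, D, C, B, A → queue [L, D, C, B, A]
Visit L; enqueue I, F → queue [D, C, B, A, I, F]
Visit D; enqueue K, H → queue [C, B, A, I, F, K, H]
Visit C → queue [B, A, I, F, K, H]
Visit B → queue [A, I, F, K, H]
Visit A; enqueue J → queue [I, F, K, H, J]
Visit I → queue [F, K, H, J]
Visit F → queue [K, H, J]
Visit K; enqueue E → queue [H, J, E]
Visit H → queue [J, E]
Visit J → queue [E]
Visit E → queue []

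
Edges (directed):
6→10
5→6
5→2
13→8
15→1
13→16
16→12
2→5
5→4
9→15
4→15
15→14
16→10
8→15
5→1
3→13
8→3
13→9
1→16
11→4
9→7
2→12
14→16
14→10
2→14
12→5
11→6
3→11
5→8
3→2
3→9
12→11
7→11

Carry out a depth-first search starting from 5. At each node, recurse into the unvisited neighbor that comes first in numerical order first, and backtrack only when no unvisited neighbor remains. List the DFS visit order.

5 -> 1 -> 16 -> 10 -> 12 -> 11 -> 4 -> 15 -> 14 -> 6 -> 2 -> 8 -> 3 -> 9 -> 7 -> 13

Visit 5
5 → 1
1 → 16
16 → 10
16 → 12
12 → 11
11 → 4
4 → 15
15 → 14
11 → 6
5 → 2
5 → 8
8 → 3
3 → 9
9 → 7
3 → 13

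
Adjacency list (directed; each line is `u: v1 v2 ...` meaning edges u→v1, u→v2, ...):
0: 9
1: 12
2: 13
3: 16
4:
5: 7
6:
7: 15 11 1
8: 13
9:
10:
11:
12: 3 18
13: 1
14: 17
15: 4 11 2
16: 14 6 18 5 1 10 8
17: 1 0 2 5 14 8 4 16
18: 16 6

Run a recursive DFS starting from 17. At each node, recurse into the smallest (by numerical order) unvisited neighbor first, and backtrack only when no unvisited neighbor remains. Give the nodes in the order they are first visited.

Visit 17
17 → 0
0 → 9
17 → 1
1 → 12
12 → 3
3 → 16
16 → 5
5 → 7
7 → 11
7 → 15
15 → 2
2 → 13
15 → 4
16 → 6
16 → 8
16 → 10
16 → 14
16 → 18

17, 0, 9, 1, 12, 3, 16, 5, 7, 11, 15, 2, 13, 4, 6, 8, 10, 14, 18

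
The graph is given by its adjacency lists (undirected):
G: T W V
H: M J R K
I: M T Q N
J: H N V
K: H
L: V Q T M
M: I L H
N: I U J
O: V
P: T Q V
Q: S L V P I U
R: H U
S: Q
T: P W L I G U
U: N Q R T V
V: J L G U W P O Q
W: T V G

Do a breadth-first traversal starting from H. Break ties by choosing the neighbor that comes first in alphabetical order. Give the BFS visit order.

H, J, K, M, R, N, V, I, L, U, G, O, P, Q, W, T, S

Visit H; enqueue J, K, M, R → queue [J, K, M, R]
Visit J; enqueue N, V → queue [K, M, R, N, V]
Visit K → queue [M, R, N, V]
Visit M; enqueue I, L → queue [R, N, V, I, L]
Visit R; enqueue U → queue [N, V, I, L, U]
Visit N → queue [V, I, L, U]
Visit V; enqueue G, O, P, Q, W → queue [I, L, U, G, O, P, Q, W]
Visit I; enqueue T → queue [L, U, G, O, P, Q, W, T]
Visit L → queue [U, G, O, P, Q, W, T]
Visit U → queue [G, O, P, Q, W, T]
Visit G → queue [O, P, Q, W, T]
Visit O → queue [P, Q, W, T]
Visit P → queue [Q, W, T]
Visit Q; enqueue S → queue [W, T, S]
Visit W → queue [T, S]
Visit T → queue [S]
Visit S → queue []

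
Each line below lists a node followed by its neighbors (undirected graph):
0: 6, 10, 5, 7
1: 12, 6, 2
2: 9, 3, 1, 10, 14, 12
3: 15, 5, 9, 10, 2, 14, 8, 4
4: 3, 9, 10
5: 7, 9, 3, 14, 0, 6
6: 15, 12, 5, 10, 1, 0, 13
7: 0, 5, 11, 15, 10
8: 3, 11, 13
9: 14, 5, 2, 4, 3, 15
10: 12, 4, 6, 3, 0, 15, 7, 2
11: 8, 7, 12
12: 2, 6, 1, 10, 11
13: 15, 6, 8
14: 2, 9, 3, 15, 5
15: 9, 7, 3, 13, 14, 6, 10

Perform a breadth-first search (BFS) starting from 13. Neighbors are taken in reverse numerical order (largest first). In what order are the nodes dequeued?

13 15 8 6 14 10 9 7 3 11 12 5 1 0 2 4

Visit 13; enqueue 15, 8, 6 → queue [15, 8, 6]
Visit 15; enqueue 14, 10, 9, 7, 3 → queue [8, 6, 14, 10, 9, 7, 3]
Visit 8; enqueue 11 → queue [6, 14, 10, 9, 7, 3, 11]
Visit 6; enqueue 12, 5, 1, 0 → queue [14, 10, 9, 7, 3, 11, 12, 5, 1, 0]
Visit 14; enqueue 2 → queue [10, 9, 7, 3, 11, 12, 5, 1, 0, 2]
Visit 10; enqueue 4 → queue [9, 7, 3, 11, 12, 5, 1, 0, 2, 4]
Visit 9 → queue [7, 3, 11, 12, 5, 1, 0, 2, 4]
Visit 7 → queue [3, 11, 12, 5, 1, 0, 2, 4]
Visit 3 → queue [11, 12, 5, 1, 0, 2, 4]
Visit 11 → queue [12, 5, 1, 0, 2, 4]
Visit 12 → queue [5, 1, 0, 2, 4]
Visit 5 → queue [1, 0, 2, 4]
Visit 1 → queue [0, 2, 4]
Visit 0 → queue [2, 4]
Visit 2 → queue [4]
Visit 4 → queue []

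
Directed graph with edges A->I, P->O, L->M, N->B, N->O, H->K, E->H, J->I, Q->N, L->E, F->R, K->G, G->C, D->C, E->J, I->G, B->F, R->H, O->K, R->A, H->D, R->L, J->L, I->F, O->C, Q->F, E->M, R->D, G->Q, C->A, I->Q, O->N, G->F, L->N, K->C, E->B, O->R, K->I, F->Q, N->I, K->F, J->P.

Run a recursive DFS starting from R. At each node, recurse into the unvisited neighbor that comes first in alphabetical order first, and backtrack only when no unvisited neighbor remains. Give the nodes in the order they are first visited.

R, A, I, F, Q, N, B, O, C, K, G, D, H, L, E, J, P, M

Visit R
R → A
A → I
I → F
F → Q
Q → N
N → B
N → O
O → C
O → K
K → G
R → D
R → H
R → L
L → E
E → J
J → P
E → M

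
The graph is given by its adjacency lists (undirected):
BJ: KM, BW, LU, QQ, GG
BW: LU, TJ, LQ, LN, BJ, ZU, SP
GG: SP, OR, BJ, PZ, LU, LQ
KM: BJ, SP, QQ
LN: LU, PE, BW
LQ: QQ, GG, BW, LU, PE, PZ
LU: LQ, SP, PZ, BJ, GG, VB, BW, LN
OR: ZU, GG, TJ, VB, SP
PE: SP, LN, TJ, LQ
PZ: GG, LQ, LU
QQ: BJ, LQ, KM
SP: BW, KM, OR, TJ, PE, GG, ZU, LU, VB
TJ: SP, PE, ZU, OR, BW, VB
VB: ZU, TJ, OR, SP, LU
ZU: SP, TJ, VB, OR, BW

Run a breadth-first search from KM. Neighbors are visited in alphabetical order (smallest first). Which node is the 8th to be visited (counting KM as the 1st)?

LQ

Visit KM; enqueue BJ, QQ, SP → queue [BJ, QQ, SP]
Visit BJ; enqueue BW, GG, LU → queue [QQ, SP, BW, GG, LU]
Visit QQ; enqueue LQ → queue [SP, BW, GG, LU, LQ]
Visit SP; enqueue OR, PE, TJ, VB, ZU → queue [BW, GG, LU, LQ, OR, PE, TJ, VB, ZU]
Visit BW; enqueue LN → queue [GG, LU, LQ, OR, PE, TJ, VB, ZU, LN]
Visit GG; enqueue PZ → queue [LU, LQ, OR, PE, TJ, VB, ZU, LN, PZ]
Visit LU → queue [LQ, OR, PE, TJ, VB, ZU, LN, PZ]
Visit LQ → queue [OR, PE, TJ, VB, ZU, LN, PZ]
Visit OR → queue [PE, TJ, VB, ZU, LN, PZ]
Visit PE → queue [TJ, VB, ZU, LN, PZ]
Visit TJ → queue [VB, ZU, LN, PZ]
Visit VB → queue [ZU, LN, PZ]
Visit ZU → queue [LN, PZ]
Visit LN → queue [PZ]
Visit PZ → queue []

Visit order: KM, BJ, QQ, SP, BW, GG, LU, LQ, OR, PE, TJ, VB, ZU, LN, PZ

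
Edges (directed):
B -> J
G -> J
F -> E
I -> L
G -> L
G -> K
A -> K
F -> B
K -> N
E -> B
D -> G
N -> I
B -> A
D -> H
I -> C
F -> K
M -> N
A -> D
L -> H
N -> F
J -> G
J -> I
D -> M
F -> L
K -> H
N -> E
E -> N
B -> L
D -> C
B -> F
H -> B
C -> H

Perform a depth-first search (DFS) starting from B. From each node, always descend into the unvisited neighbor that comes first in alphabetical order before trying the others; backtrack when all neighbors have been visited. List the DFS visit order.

Visit B
B → A
A → D
D → C
C → H
D → G
G → J
J → I
I → L
G → K
K → N
N → E
N → F
D → M

B, A, D, C, H, G, J, I, L, K, N, E, F, M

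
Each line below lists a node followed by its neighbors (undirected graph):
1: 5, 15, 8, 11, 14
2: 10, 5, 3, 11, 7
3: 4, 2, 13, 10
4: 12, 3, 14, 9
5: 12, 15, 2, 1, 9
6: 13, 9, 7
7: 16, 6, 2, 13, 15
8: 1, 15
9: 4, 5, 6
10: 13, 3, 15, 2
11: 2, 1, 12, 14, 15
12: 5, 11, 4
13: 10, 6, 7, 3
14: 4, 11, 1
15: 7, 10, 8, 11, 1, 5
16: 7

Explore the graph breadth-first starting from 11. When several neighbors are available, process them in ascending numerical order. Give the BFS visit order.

Visit 11; enqueue 1, 2, 12, 14, 15 → queue [1, 2, 12, 14, 15]
Visit 1; enqueue 5, 8 → queue [2, 12, 14, 15, 5, 8]
Visit 2; enqueue 3, 7, 10 → queue [12, 14, 15, 5, 8, 3, 7, 10]
Visit 12; enqueue 4 → queue [14, 15, 5, 8, 3, 7, 10, 4]
Visit 14 → queue [15, 5, 8, 3, 7, 10, 4]
Visit 15 → queue [5, 8, 3, 7, 10, 4]
Visit 5; enqueue 9 → queue [8, 3, 7, 10, 4, 9]
Visit 8 → queue [3, 7, 10, 4, 9]
Visit 3; enqueue 13 → queue [7, 10, 4, 9, 13]
Visit 7; enqueue 6, 16 → queue [10, 4, 9, 13, 6, 16]
Visit 10 → queue [4, 9, 13, 6, 16]
Visit 4 → queue [9, 13, 6, 16]
Visit 9 → queue [13, 6, 16]
Visit 13 → queue [6, 16]
Visit 6 → queue [16]
Visit 16 → queue []

11 → 1 → 2 → 12 → 14 → 15 → 5 → 8 → 3 → 7 → 10 → 4 → 9 → 13 → 6 → 16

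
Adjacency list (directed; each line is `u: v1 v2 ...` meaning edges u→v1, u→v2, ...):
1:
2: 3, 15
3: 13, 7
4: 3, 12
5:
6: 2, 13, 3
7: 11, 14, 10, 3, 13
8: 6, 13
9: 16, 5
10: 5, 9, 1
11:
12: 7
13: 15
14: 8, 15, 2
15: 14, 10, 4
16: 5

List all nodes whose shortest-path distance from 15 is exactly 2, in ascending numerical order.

1, 2, 3, 5, 8, 9, 12

Level 0: 15
Level 1: 4, 10, 14
Level 2: 1, 2, 3, 5, 8, 9, 12
Level 3: 6, 7, 13, 16
Level 4: 11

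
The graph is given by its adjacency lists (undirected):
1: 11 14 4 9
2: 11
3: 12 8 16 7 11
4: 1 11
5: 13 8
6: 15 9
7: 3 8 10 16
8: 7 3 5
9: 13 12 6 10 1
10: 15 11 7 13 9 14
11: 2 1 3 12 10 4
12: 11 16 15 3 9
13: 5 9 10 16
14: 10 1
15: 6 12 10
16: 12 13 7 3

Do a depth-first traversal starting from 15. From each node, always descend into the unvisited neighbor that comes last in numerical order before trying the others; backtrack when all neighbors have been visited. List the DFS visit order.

15 → 12 → 16 → 13 → 10 → 14 → 1 → 11 → 4 → 3 → 8 → 7 → 5 → 2 → 9 → 6

Visit 15
15 → 12
12 → 16
16 → 13
13 → 10
10 → 14
14 → 1
1 → 11
11 → 4
11 → 3
3 → 8
8 → 7
8 → 5
11 → 2
1 → 9
9 → 6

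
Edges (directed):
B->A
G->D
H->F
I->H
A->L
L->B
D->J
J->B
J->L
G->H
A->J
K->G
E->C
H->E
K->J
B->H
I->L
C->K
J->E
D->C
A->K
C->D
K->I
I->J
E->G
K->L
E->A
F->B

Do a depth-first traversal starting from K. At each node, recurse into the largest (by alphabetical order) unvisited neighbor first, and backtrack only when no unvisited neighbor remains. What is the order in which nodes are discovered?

Visit K
K → L
L → B
B → H
H → F
H → E
E → G
G → D
D → J
D → C
E → A
K → I

K, L, B, H, F, E, G, D, J, C, A, I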